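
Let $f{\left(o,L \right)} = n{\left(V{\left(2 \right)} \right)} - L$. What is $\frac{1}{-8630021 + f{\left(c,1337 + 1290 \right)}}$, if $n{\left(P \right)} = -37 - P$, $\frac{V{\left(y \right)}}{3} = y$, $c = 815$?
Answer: $- \frac{1}{8632691} \approx -1.1584 \cdot 10^{-7}$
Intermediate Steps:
$V{\left(y \right)} = 3 y$
$f{\left(o,L \right)} = -43 - L$ ($f{\left(o,L \right)} = \left(-37 - 3 \cdot 2\right) - L = \left(-37 - 6\right) - L = -43 - L$)
$\frac{1}{-8630021 + f{\left(c,1337 + 1290 \right)}} = \frac{1}{-8630021 - 2670} = \frac{1}{-8632691} = - \frac{1}{8632691}$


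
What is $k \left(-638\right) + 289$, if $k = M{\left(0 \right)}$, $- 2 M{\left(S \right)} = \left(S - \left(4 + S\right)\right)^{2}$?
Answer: $5393$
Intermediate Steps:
$M{\left(S \right)} = -8$ ($M{\left(S \right)} = - \frac{\left(S - \left(4 + S\right)\right)^{2}}{2} = - \frac{\left(-4\right)^{2}}{2} = \left(- \frac{1}{2}\right) 16 = -8$)
$k = -8$
$k \left(-638\right) + 289 = \left(-8\right) \left(-638\right) + 289 = 5104 + 289 = 5393$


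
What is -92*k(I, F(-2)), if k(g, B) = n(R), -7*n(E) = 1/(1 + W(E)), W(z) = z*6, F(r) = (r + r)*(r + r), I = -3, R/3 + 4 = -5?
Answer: -4/49 ≈ -0.081633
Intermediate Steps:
R = -27 (R = -12 + 3*(-5) = -12 - 15 = -27)
F(r) = 4*r² (F(r) = (2*r)*(2*r) = 4*r²)
W(z) = 6*z
n(E) = -1/(7*(1 + 6*E))
k(g, B) = 1/1127 (k(g, B) = -1/(7 + 42*(-27)) = -1/(7 - 1134) = -1/(-1127) = -1*(-1/1127) = 1/1127)
-92*k(I, F(-2)) = -92*1/1127 = -4/49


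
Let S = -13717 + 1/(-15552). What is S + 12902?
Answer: -12674881/15552 ≈ -815.00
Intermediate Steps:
S = -213326785/15552 (S = -13717 - 1/15552 = -213326785/15552 ≈ -13717.)
S + 12902 = -213326785/15552 + 12902 = -12674881/15552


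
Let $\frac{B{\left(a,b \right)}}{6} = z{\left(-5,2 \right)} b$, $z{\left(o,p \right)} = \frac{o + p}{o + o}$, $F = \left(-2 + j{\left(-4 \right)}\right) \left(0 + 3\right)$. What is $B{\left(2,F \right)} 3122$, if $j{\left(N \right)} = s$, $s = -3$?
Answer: $-84294$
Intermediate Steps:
$j{\left(N \right)} = -3$
$F = -15$ ($F = \left(-2 - 3\right) \left(0 + 3\right) = \left(-5\right) 3 = -15$)
$z{\left(o,p \right)} = \frac{o + p}{2 o}$
$B{\left(a,b \right)} = \frac{9 b}{5}$ ($B{\left(a,b \right)} = 6 \frac{-5 + 2}{2 \left(-5\right)} b = 6 \cdot \frac{1}{2} \left(- \frac{1}{5}\right) \left(-3\right) b = 6 \frac{3 b}{10} = \frac{9 b}{5}$)
$B{\left(2,F \right)} 3122 = \frac{9}{5} \left(-15\right) 3122 = \left(-27\right) 3122 = -84294$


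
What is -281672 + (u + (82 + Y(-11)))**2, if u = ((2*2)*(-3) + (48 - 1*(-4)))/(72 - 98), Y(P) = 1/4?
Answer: -744026279/2704 ≈ -2.7516e+5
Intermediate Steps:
Y(P) = 1/4
u = -20/13 (u = (4*(-3) + (48 + 4))/(-26) = (-12 + 52)*(-1/26) = 40*(-1/26) = -20/13 ≈ -1.5385)
-281672 + (u + (82 + Y(-11)))**2 = -281672 + (-20/13 + (82 + 1/4))**2 = -281672 + (-20/13 + 329/4)**2 = -281672 + (4197/52)**2 = -281672 + 17614809/2704 = -744026279/2704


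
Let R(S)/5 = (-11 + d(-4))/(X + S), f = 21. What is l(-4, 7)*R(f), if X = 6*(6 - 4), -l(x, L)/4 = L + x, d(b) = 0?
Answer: 20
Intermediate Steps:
l(x, L) = -4*L - 4*x (l(x, L) = -4*(L + x) = -4*L - 4*x)
X = 12 (X = 6*2 = 12)
R(S) = -55/(12 + S) (R(S) = 5*((-11 + 0)/(12 + S)) = 5*(-11/(12 + S)) = -55/(12 + S))
l(-4, 7)*R(f) = (-4*7 - 4*(-4))*(-55/(12 + 21)) = (-28 + 16)*(-55/33) = -(-660)/33 = -12*(-5/3) = 20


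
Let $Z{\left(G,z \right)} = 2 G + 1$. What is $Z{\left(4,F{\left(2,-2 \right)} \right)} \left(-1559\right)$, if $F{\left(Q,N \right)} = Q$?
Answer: $-14031$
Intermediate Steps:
$Z{\left(G,z \right)} = 1 + 2 G$
$Z{\left(4,F{\left(2,-2 \right)} \right)} \left(-1559\right) = \left(1 + 2 \cdot 4\right) \left(-1559\right) = \left(1 + 8\right) \left(-1559\right) = 9 \left(-1559\right) = -14031$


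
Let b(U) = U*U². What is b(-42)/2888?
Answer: -9261/361 ≈ -25.654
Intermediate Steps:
b(U) = U³
b(-42)/2888 = (-42)³/2888 = -74088*1/2888 = -9261/361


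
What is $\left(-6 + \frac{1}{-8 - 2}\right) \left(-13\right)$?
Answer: $\frac{793}{10} \approx 79.3$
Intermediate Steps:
$\left(-6 + \frac{1}{-8 - 2}\right) \left(-13\right) = \left(-6 + \frac{1}{-10}\right) \left(-13\right) = \left(-6 - \frac{1}{10}\right) \left(-13\right) = \left(- \frac{61}{10}\right) \left(-13\right) = \frac{793}{10}$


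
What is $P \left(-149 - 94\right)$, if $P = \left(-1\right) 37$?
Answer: $8991$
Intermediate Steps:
$P = -37$
$P \left(-149 - 94\right) = - 37 \left(-149 - 94\right) = \left(-37\right) \left(-243\right) = 8991$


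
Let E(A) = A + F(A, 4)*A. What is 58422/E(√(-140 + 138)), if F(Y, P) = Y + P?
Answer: -29211*√2/(√2 - 5*I) ≈ -2163.8 - 7650.1*I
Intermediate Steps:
F(Y, P) = P + Y
E(A) = A + A*(4 + A) (E(A) = A + (4 + A)*A = A + A*(4 + A))
58422/E(√(-140 + 138)) = 58422/((√(-140 + 138)*(5 + √(-140 + 138)))) = 58422/((√(-2)*(5 + √(-2)))) = 58422/(((I*√2)*(5 + I*√2))) = 58422/((I*√2*(5 + I*√2))) = 58422*(-I*√2/(2*(5 + I*√2))) = -29211*I*√2/(5 + I*√2)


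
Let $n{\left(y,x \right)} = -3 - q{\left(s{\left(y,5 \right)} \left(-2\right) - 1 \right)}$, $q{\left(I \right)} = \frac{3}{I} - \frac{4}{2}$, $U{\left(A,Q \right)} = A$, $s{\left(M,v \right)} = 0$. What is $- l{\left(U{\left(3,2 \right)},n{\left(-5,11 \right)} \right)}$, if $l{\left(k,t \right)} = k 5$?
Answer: $-15$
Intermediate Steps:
$q{\left(I \right)} = -2 + \frac{3}{I}$ ($q{\left(I \right)} = \frac{3}{I} - 2 = -2 + \frac{3}{I}$)
$n{\left(y,x \right)} = 2$ ($n{\left(y,x \right)} = -3 - \left(-2 + \frac{3}{0 \left(-2\right) - 1}\right) = -3 - \left(-2 + \frac{3}{0 - 1}\right) = -3 - \left(-2 + \frac{3}{-1}\right) = -3 - \left(-2 + 3 \left(-1\right)\right) = -3 - \left(-2 - 3\right) = -3 - -5 = -3 + 5 = 2$)
$l{\left(k,t \right)} = 5 k$
$- l{\left(U{\left(3,2 \right)},n{\left(-5,11 \right)} \right)} = - 5 \cdot 3 = \left(-1\right) 15 = -15$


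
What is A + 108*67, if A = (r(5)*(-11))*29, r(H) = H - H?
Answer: 7236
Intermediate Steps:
r(H) = 0
A = 0 (A = (0*(-11))*29 = 0*29 = 0)
A + 108*67 = 0 + 108*67 = 0 + 7236 = 7236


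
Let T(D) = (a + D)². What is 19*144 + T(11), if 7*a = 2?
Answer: 140305/49 ≈ 2863.4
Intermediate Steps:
a = 2/7 (a = (⅐)*2 = 2/7 ≈ 0.28571)
T(D) = (2/7 + D)²
19*144 + T(11) = 19*144 + (2 + 7*11)²/49 = 2736 + (2 + 77)²/49 = 2736 + (1/49)*79² = 2736 + (1/49)*6241 = 2736 + 6241/49 = 140305/49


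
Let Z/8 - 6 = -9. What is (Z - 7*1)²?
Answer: 961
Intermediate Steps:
Z = -24 (Z = 48 + 8*(-9) = 48 - 72 = -24)
(Z - 7*1)² = (-24 - 7*1)² = (-24 - 7)² = (-31)² = 961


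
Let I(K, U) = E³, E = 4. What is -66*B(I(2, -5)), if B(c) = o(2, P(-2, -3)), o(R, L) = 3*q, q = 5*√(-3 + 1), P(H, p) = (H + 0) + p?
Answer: -990*I*√2 ≈ -1400.1*I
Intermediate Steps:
P(H, p) = H + p
I(K, U) = 64 (I(K, U) = 4³ = 64)
q = 5*I*√2 (q = 5*√(-2) = 5*(I*√2) = 5*I*√2 ≈ 7.0711*I)
o(R, L) = 15*I*√2 (o(R, L) = 3*(5*I*√2) = 15*I*√2)
B(c) = 15*I*√2
-66*B(I(2, -5)) = -990*I*√2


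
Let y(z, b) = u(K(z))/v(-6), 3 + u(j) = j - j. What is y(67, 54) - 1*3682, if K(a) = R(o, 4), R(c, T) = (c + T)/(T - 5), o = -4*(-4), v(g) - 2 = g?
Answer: -14725/4 ≈ -3681.3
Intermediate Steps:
v(g) = 2 + g
o = 16
R(c, T) = (T + c)/(-5 + T)
K(a) = -20 (K(a) = (4 + 16)/(-5 + 4) = 20/(-1) = -1*20 = -20)
u(j) = -3 (u(j) = -3 + (j - j) = -3 + 0 = -3)
y(z, b) = ¾ (y(z, b) = -3/(2 - 6) = -3/(-4) = -3*(-¼) = ¾)
y(67, 54) - 1*3682 = ¾ - 1*3682 = ¾ - 3682 = -14725/4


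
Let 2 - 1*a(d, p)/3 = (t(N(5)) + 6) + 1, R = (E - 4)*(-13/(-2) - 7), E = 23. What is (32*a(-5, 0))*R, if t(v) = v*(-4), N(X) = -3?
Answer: 15504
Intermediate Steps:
R = -19/2 (R = (23 - 4)*(-13/(-2) - 7) = 19*(-13*(-1/2) - 7) = 19*(13/2 - 7) = 19*(-1/2) = -19/2 ≈ -9.5000)
t(v) = -4*v
a(d, p) = -51 (a(d, p) = 6 - 3*((-4*(-3) + 6) + 1) = 6 - 3*((12 + 6) + 1) = 6 - 3*(18 + 1) = 6 - 3*19 = 6 - 57 = -51)
(32*a(-5, 0))*R = (32*(-51))*(-19/2) = -1632*(-19/2) = 15504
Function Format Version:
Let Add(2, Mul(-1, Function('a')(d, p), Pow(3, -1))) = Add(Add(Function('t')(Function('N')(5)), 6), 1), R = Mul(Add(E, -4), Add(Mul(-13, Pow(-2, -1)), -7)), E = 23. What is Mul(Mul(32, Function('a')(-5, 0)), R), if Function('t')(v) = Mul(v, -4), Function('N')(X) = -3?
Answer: 15504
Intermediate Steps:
R = Rational(-19, 2) (R = Mul(Add(23, -4), Add(Mul(-13, Pow(-2, -1)), -7)) = Mul(19, Add(Mul(-13, Rational(-1, 2)), -7)) = Mul(19, Add(Rational(13, 2), -7)) = Mul(19, Rational(-1, 2)) = Rational(-19, 2) ≈ -9.5000)
Function('t')(v) = Mul(-4, v)
Function('a')(d, p) = -51 (Function('a')(d, p) = Add(6, Mul(-3, Add(Add(Mul(-4, -3), 6), 1))) = Add(6, Mul(-3, Add(Add(12, 6), 1))) = Add(6, Mul(-3, Add(18, 1))) = Add(6, Mul(-3, 19)) = Add(6, -57) = -51)
Mul(Mul(32, Function('a')(-5, 0)), R) = Mul(Mul(32, -51), Rational(-19, 2)) = Mul(-1632, Rational(-19, 2)) = 15504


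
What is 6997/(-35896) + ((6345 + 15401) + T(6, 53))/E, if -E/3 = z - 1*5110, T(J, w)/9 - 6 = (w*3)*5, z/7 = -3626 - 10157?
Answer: -156161143/1562875944 ≈ -0.099919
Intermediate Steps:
z = -96481 (z = 7*(-3626 - 10157) = 7*(-13783) = -96481)
T(J, w) = 54 + 135*w (T(J, w) = 54 + 9*((w*3)*5) = 54 + 9*((3*w)*5) = 54 + 9*(15*w) = 54 + 135*w)
E = 304773 (E = -3*(-96481 - 1*5110) = -3*(-96481 - 5110) = -3*(-101591) = 304773)
6997/(-35896) + ((6345 + 15401) + T(6, 53))/E = 6997/(-35896) + ((6345 + 15401) + (54 + 135*53))/304773 = 6997*(-1/35896) + (21746 + (54 + 7155))*(1/304773) = -6997/35896 + (21746 + 7209)*(1/304773) = -6997/35896 + 28955*(1/304773) = -6997/35896 + 28955/304773 = -156161143/1562875944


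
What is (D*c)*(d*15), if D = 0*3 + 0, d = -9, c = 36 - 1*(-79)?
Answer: 0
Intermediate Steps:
c = 115 (c = 36 + 79 = 115)
D = 0 (D = 0 + 0 = 0)
(D*c)*(d*15) = (0*115)*(-9*15) = 0*(-135) = 0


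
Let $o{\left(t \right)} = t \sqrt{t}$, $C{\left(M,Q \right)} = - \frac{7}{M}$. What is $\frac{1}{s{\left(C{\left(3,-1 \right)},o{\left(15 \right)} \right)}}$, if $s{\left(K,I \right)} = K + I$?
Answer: $\frac{21}{30326} + \frac{135 \sqrt{15}}{30326} \approx 0.017934$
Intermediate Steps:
$o{\left(t \right)} = t^{\frac{3}{2}}$
$s{\left(K,I \right)} = I + K$
$\frac{1}{s{\left(C{\left(3,-1 \right)},o{\left(15 \right)} \right)}} = \frac{1}{15^{\frac{3}{2}} - \frac{7}{3}} = \frac{1}{15 \sqrt{15} - \frac{7}{3}} = \frac{1}{- \frac{7}{3} + 15 \sqrt{15}}$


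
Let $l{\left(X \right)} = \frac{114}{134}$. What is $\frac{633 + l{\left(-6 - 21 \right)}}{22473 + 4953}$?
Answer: $\frac{7078}{306257} \approx 0.023111$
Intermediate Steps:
$l{\left(X \right)} = \frac{57}{67}$ ($l{\left(X \right)} = 114 \cdot \frac{1}{134} = \frac{57}{67}$)
$\frac{633 + l{\left(-6 - 21 \right)}}{22473 + 4953} = \frac{633 + \frac{57}{67}}{22473 + 4953} = \frac{42468}{67 \cdot 27426} = \frac{42468}{67} \cdot \frac{1}{27426} = \frac{7078}{306257}$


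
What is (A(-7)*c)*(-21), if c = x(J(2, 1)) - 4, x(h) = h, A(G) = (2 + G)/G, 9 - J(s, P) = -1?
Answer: -90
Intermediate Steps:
J(s, P) = 10 (J(s, P) = 9 - 1*(-1) = 9 + 1 = 10)
A(G) = (2 + G)/G
c = 6 (c = 10 - 4 = 6)
(A(-7)*c)*(-21) = (((2 - 7)/(-7))*6)*(-21) = (-1/7*(-5)*6)*(-21) = ((5/7)*6)*(-21) = (30/7)*(-21) = -90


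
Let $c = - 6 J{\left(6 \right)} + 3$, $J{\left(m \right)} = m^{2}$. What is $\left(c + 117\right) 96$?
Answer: $-9216$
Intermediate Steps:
$c = -213$ ($c = - 6 \cdot 6^{2} + 3 = \left(-6\right) 36 + 3 = -216 + 3 = -213$)
$\left(c + 117\right) 96 = \left(-213 + 117\right) 96 = \left(-96\right) 96 = -9216$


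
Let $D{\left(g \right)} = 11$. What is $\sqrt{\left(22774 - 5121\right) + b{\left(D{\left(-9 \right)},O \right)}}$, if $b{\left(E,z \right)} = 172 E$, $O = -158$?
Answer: $\sqrt{19545} \approx 139.8$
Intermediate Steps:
$\sqrt{\left(22774 - 5121\right) + b{\left(D{\left(-9 \right)},O \right)}} = \sqrt{\left(22774 - 5121\right) + 172 \cdot 11} = \sqrt{17653 + 1892} = \sqrt{19545}$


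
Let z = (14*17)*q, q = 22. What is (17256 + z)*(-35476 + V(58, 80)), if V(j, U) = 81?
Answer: -796104340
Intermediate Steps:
z = 5236 (z = (14*17)*22 = 238*22 = 5236)
(17256 + z)*(-35476 + V(58, 80)) = (17256 + 5236)*(-35476 + 81) = 22492*(-35395) = -796104340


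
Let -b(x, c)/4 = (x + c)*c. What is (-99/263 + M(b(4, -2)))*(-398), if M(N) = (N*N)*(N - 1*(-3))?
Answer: -509094934/263 ≈ -1.9357e+6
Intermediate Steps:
b(x, c) = -4*c*(c + x) (b(x, c) = -4*(x + c)*c = -4*(c + x)*c = -4*c*(c + x))
M(N) = N²*(3 + N) (M(N) = N²*(N + 3) = N²*(3 + N))
(-99/263 + M(b(4, -2)))*(-398) = (-99/263 + (-4*(-2)*(-2 + 4))²*(3 - 4*(-2)*(-2 + 4)))*(-398) = (-99*1/263 + (-4*(-2)*2)²*(3 - 4*(-2)*2))*(-398) = (-99/263 + 16²*(3 + 16))*(-398) = (-99/263 + 256*19)*(-398) = (-99/263 + 4864)*(-398) = (1279133/263)*(-398) = -509094934/263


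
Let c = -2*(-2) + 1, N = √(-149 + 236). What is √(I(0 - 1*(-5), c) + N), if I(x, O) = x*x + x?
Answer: √(30 + √87) ≈ 6.2712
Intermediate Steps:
N = √87 ≈ 9.3274
c = 5 (c = 4 + 1 = 5)
I(x, O) = x + x² (I(x, O) = x² + x = x + x²)
√(I(0 - 1*(-5), c) + N) = √((0 - 1*(-5))*(1 + (0 - 1*(-5))) + √87) = √((0 + 5)*(1 + (0 + 5)) + √87) = √(5*(1 + 5) + √87) = √(5*6 + √87) = √(30 + √87)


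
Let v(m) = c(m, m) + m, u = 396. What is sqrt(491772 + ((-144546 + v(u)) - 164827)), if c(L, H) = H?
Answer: sqrt(183191) ≈ 428.01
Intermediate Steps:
v(m) = 2*m (v(m) = m + m = 2*m)
sqrt(491772 + ((-144546 + v(u)) - 164827)) = sqrt(491772 + ((-144546 + 2*396) - 164827)) = sqrt(491772 + ((-144546 + 792) - 164827)) = sqrt(491772 + (-143754 - 164827)) = sqrt(491772 - 308581) = sqrt(183191)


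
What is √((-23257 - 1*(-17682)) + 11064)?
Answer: √5489 ≈ 74.088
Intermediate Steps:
√((-23257 - 1*(-17682)) + 11064) = √((-23257 + 17682) + 11064) = √(-5575 + 11064) = √5489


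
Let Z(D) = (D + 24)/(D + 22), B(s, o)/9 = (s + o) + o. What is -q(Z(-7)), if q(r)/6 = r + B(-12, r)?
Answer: 2594/5 ≈ 518.80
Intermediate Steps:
B(s, o) = 9*s + 18*o (B(s, o) = 9*((s + o) + o) = 9*((o + s) + o) = 9*(s + 2*o) = 9*s + 18*o)
Z(D) = (24 + D)/(22 + D)
q(r) = -648 + 114*r (q(r) = 6*(r + (9*(-12) + 18*r)) = 6*(r + (-108 + 18*r)) = 6*(-108 + 19*r) = -648 + 114*r)
-q(Z(-7)) = -(-648 + 114*((24 - 7)/(22 - 7))) = -(-648 + 114*(17/15)) = -(-648 + 646/5) = -1*(-2594/5) = 2594/5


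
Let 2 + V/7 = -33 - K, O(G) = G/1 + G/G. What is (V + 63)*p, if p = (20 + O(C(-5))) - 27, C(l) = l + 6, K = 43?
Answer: 2415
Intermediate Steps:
C(l) = 6 + l
O(G) = 1 + G (O(G) = G*1 + 1 = G + 1 = 1 + G)
p = -5 (p = (20 + (1 + (6 - 5))) - 27 = (20 + (1 + 1)) - 27 = (20 + 2) - 27 = 22 - 27 = -5)
V = -546 (V = -14 + 7*(-33 - 1*43) = -14 + 7*(-33 - 43) = -14 + 7*(-76) = -14 - 532 = -546)
(V + 63)*p = (-546 + 63)*(-5) = -483*(-5) = 2415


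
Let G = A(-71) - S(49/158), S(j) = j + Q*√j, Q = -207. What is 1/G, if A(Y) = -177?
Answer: -4426370/453103267 - 228942*√158/453103267 ≈ -0.016120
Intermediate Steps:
S(j) = j - 207*√j
G = -28015/158 + 1449*√158/158 (G = -177 - (49/158 - 207*7*√158/158) = -177 - (49*(1/158) - 207*7*√158/158) = -177 - (49/158 - 1449*√158/158) = -177 + (-49/158 + 1449*√158/158) = -28015/158 + 1449*√158/158 ≈ -62.034)
1/G = 1/(-28015/158 + 1449*√158/158)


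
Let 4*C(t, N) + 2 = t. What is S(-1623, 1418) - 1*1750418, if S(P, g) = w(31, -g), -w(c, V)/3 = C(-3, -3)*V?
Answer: -3511471/2 ≈ -1.7557e+6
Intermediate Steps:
C(t, N) = -½ + t/4
w(c, V) = 15*V/4 (w(c, V) = -3*(-½ + (¼)*(-3))*V = -3*(-½ - ¾)*V = -(-15)*V/4 = 15*V/4)
S(P, g) = -15*g/4 (S(P, g) = 15*(-g)/4 = -15*g/4)
S(-1623, 1418) - 1*1750418 = -15/4*1418 - 1*1750418 = -10635/2 - 1750418 = -3511471/2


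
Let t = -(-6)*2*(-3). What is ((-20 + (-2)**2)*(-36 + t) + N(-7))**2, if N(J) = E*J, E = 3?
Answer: 1279161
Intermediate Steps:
N(J) = 3*J
t = -36 (t = -2*(-6)*(-3) = 12*(-3) = -36)
((-20 + (-2)**2)*(-36 + t) + N(-7))**2 = ((-20 + (-2)**2)*(-36 - 36) + 3*(-7))**2 = ((-20 + 4)*(-72) - 21)**2 = (-16*(-72) - 21)**2 = (1152 - 21)**2 = 1131**2 = 1279161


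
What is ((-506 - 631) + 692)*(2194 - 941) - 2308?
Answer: -559893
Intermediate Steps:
((-506 - 631) + 692)*(2194 - 941) - 2308 = (-1137 + 692)*1253 - 2308 = -445*1253 - 2308 = -557585 - 2308 = -559893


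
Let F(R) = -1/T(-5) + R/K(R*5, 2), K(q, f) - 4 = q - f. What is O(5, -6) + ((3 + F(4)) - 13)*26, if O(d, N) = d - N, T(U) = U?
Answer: -13149/55 ≈ -239.07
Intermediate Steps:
K(q, f) = 4 + q - f (K(q, f) = 4 + (q - f) = 4 + q - f)
F(R) = ⅕ + R/(2 + 5*R) (F(R) = -1/(-5) + R/(4 + R*5 - 1*2) = -1*(-⅕) + R/(4 + 5*R - 2) = ⅕ + R/(2 + 5*R))
O(5, -6) + ((3 + F(4)) - 13)*26 = (5 - 1*(-6)) + ((3 + 2*(1 + 5*4)/(5*(2 + 5*4))) - 13)*26 = (5 + 6) + ((3 + 2*(1 + 20)/(5*(2 + 20))) - 13)*26 = 11 + ((3 + (⅖)*21/22) - 13)*26 = 11 + ((3 + (⅖)*(1/22)*21) - 13)*26 = 11 + ((3 + 21/55) - 13)*26 = 11 + (186/55 - 13)*26 = 11 - 529/55*26 = 11 - 13754/55 = -13149/55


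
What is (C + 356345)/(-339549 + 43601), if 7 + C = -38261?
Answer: -318077/295948 ≈ -1.0748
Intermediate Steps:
C = -38268 (C = -7 - 38261 = -38268)
(C + 356345)/(-339549 + 43601) = (-38268 + 356345)/(-339549 + 43601) = 318077/(-295948) = 318077*(-1/295948) = -318077/295948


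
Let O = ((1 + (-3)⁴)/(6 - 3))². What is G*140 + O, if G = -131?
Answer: -158336/9 ≈ -17593.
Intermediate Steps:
O = 6724/9 (O = ((1 + 81)/3)² = (82*(⅓))² = (82/3)² = 6724/9 ≈ 747.11)
G*140 + O = -131*140 + 6724/9 = -18340 + 6724/9 = -158336/9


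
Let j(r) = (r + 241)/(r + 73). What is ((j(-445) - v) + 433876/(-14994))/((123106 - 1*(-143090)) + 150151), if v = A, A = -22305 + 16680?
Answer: 1300691746/96761957229 ≈ 0.013442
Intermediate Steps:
j(r) = (241 + r)/(73 + r)
A = -5625
v = -5625
((j(-445) - v) + 433876/(-14994))/((123106 - 1*(-143090)) + 150151) = (((241 - 445)/(73 - 445) - 1*(-5625)) + 433876/(-14994))/((123106 - 1*(-143090)) + 150151) = ((-204/(-372) + 5625) + 433876*(-1/14994))/((123106 + 143090) + 150151) = ((-1/372*(-204) + 5625) - 216938/7497)/(266196 + 150151) = ((17/31 + 5625) - 216938/7497)/416347 = (174392/31 - 216938/7497)*(1/416347) = (1300691746/232407)*(1/416347) = 1300691746/96761957229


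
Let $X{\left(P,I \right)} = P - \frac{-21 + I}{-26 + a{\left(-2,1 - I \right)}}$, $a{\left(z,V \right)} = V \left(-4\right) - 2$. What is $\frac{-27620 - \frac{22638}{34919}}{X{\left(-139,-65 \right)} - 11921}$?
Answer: $\frac{140814871028}{61485479957} \approx 2.2902$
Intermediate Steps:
$a{\left(z,V \right)} = -2 - 4 V$ ($a{\left(z,V \right)} = - 4 V - 2 = -2 - 4 V$)
$X{\left(P,I \right)} = P - \frac{-21 + I}{-32 + 4 I}$ ($X{\left(P,I \right)} = P - \frac{-21 + I}{-26 - \left(2 + 4 \left(1 - I\right)\right)} = P - \frac{-21 + I}{-26 + \left(-2 + \left(-4 + 4 I\right)\right)} = P - \frac{-21 + I}{-26 + \left(-6 + 4 I\right)} = P - \frac{-21 + I}{-32 + 4 I}$)
$\frac{-27620 - \frac{22638}{34919}}{X{\left(-139,-65 \right)} - 11921} = \frac{-27620 - \frac{22638}{34919}}{\frac{21 - -65 - -4448 + 4 \left(-65\right) \left(-139\right)}{4 \left(-8 - 65\right)} - 11921} = \frac{-27620 - \frac{22638}{34919}}{\frac{21 + 65 + 4448 + 36140}{4 \left(-73\right)} - 11921} = \frac{-27620 - \frac{22638}{34919}}{\frac{1}{4} \left(- \frac{1}{73}\right) 40674 - 11921} = - \frac{964485418}{34919 \left(- \frac{20337}{146} - 11921\right)} = - \frac{964485418}{34919 \left(- \frac{1760803}{146}\right)} = \left(- \frac{964485418}{34919}\right) \left(- \frac{146}{1760803}\right) = \frac{140814871028}{61485479957}$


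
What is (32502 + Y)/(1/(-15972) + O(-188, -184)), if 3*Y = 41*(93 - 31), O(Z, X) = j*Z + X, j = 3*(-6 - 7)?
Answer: 532655552/114167855 ≈ 4.6656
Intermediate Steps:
j = -39 (j = 3*(-13) = -39)
O(Z, X) = X - 39*Z (O(Z, X) = -39*Z + X = X - 39*Z)
Y = 2542/3 (Y = (41*(93 - 31))/3 = (41*62)/3 = (⅓)*2542 = 2542/3 ≈ 847.33)
(32502 + Y)/(1/(-15972) + O(-188, -184)) = (32502 + 2542/3)/(1/(-15972) + (-184 - 39*(-188))) = 100048/(3*(-1/15972 + (-184 + 7332))) = 100048/(3*(-1/15972 + 7148)) = 100048/(3*(114167855/15972)) = (100048/3)*(15972/114167855) = 532655552/114167855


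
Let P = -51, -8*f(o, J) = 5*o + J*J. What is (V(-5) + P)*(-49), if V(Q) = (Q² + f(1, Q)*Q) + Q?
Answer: 2401/4 ≈ 600.25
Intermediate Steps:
f(o, J) = -5*o/8 - J²/8 (f(o, J) = -(5*o + J*J)/8 = -(5*o + J²)/8 = -(J² + 5*o)/8 = -5*o/8 - J²/8)
V(Q) = Q + Q² + Q*(-5/8 - Q²/8) (V(Q) = (Q² + (-5/8*1 - Q²/8)*Q) + Q = (Q² + (-5/8 - Q²/8)*Q) + Q = (Q² + Q*(-5/8 - Q²/8)) + Q = Q + Q² + Q*(-5/8 - Q²/8))
(V(-5) + P)*(-49) = ((⅛)*(-5)*(3 - 1*(-5)² + 8*(-5)) - 51)*(-49) = ((⅛)*(-5)*(3 - 1*25 - 40) - 51)*(-49) = ((⅛)*(-5)*(3 - 25 - 40) - 51)*(-49) = ((⅛)*(-5)*(-62) - 51)*(-49) = (155/4 - 51)*(-49) = -49/4*(-49) = 2401/4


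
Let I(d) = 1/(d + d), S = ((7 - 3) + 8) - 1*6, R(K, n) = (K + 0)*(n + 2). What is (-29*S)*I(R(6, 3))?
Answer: -29/10 ≈ -2.9000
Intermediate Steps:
R(K, n) = K*(2 + n)
S = 6 (S = (4 + 8) - 6 = 12 - 6 = 6)
I(d) = 1/(2*d)
(-29*S)*I(R(6, 3)) = (-29*6)*(1/(2*((6*(2 + 3))))) = -87/(6*5) = -87/30 = -174*1/60 = -29/10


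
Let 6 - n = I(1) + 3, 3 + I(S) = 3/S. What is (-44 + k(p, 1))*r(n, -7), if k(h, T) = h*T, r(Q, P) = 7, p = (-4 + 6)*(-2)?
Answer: -336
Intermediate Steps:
p = -4 (p = 2*(-2) = -4)
I(S) = -3 + 3/S
n = 3 (n = 6 - ((-3 + 3/1) + 3) = 6 - ((-3 + 3*1) + 3) = 6 - ((-3 + 3) + 3) = 6 - (0 + 3) = 6 - 1*3 = 6 - 3 = 3)
k(h, T) = T*h
(-44 + k(p, 1))*r(n, -7) = (-44 + 1*(-4))*7 = (-44 - 4)*7 = -48*7 = -336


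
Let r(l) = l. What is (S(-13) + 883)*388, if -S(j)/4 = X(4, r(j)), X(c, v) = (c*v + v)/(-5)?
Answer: 322428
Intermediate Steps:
X(c, v) = -v/5 - c*v/5 (X(c, v) = (v + c*v)*(-⅕) = -v/5 - c*v/5)
S(j) = 4*j (S(j) = -(-4)*j*(1 + 4)/5 = -(-4)*j*5/5 = -(-4)*j = 4*j)
(S(-13) + 883)*388 = (4*(-13) + 883)*388 = (-52 + 883)*388 = 831*388 = 322428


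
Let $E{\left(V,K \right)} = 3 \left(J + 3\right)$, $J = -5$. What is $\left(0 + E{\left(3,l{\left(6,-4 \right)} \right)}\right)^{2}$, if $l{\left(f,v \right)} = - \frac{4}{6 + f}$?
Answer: $36$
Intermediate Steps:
$E{\left(V,K \right)} = -6$ ($E{\left(V,K \right)} = 3 \left(-5 + 3\right) = 3 \left(-2\right) = -6$)
$\left(0 + E{\left(3,l{\left(6,-4 \right)} \right)}\right)^{2} = \left(0 - 6\right)^{2} = \left(-6\right)^{2} = 36$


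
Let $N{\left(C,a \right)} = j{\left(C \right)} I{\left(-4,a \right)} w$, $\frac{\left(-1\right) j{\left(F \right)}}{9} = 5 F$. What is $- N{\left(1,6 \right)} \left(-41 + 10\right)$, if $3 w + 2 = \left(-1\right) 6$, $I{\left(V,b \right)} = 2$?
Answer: $7440$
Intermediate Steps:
$w = - \frac{8}{3}$ ($w = - \frac{2}{3} + \frac{\left(-1\right) 6}{3} = - \frac{2}{3} + \frac{1}{3} \left(-6\right) = - \frac{2}{3} - 2 = - \frac{8}{3} \approx -2.6667$)
$j{\left(F \right)} = - 45 F$ ($j{\left(F \right)} = - 9 \cdot 5 F = - 45 F$)
$N{\left(C,a \right)} = 240 C$ ($N{\left(C,a \right)} = - 45 C 2 \left(- \frac{8}{3}\right) = - 90 C \left(- \frac{8}{3}\right) = 240 C$)
$- N{\left(1,6 \right)} \left(-41 + 10\right) = - 240 \cdot 1 \left(-41 + 10\right) = \left(-1\right) 240 \left(-31\right) = \left(-240\right) \left(-31\right) = 7440$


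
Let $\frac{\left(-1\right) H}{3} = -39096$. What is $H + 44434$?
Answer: $161722$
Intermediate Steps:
$H = 117288$ ($H = \left(-3\right) \left(-39096\right) = 117288$)
$H + 44434 = 117288 + 44434 = 161722$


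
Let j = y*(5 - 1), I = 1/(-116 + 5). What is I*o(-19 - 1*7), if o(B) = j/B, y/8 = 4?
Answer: 64/1443 ≈ 0.044352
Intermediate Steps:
y = 32 (y = 8*4 = 32)
I = -1/111 (I = 1/(-111) = -1/111 ≈ -0.0090090)
j = 128 (j = 32*(5 - 1) = 32*4 = 128)
o(B) = 128/B
I*o(-19 - 1*7) = -128/(111*(-19 - 1*7)) = -128/(111*(-19 - 7)) = -128/(111*(-26)) = -128*(-1)/(111*26) = -1/111*(-64/13) = 64/1443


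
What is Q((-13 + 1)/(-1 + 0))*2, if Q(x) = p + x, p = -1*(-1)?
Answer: 26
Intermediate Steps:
p = 1
Q(x) = 1 + x
Q((-13 + 1)/(-1 + 0))*2 = (1 + (-13 + 1)/(-1 + 0))*2 = (1 - 12/(-1))*2 = (1 - 12*(-1))*2 = (1 + 12)*2 = 13*2 = 26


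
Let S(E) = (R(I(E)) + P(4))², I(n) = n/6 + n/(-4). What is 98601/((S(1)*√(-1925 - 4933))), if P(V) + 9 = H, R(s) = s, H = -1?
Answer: -788808*I*√762/1859407 ≈ -11.71*I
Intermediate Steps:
I(n) = -n/12 (I(n) = n*(⅙) + n*(-¼) = n/6 - n/4 = -n/12)
P(V) = -10 (P(V) = -9 - 1 = -10)
S(E) = (-10 - E/12)² (S(E) = (-E/12 - 10)² = (-10 - E/12)²)
98601/((S(1)*√(-1925 - 4933))) = 98601/((((120 + 1)²/144)*√(-1925 - 4933))) = 98601/((((1/144)*121²)*√(-6858))) = 98601/((((1/144)*14641)*(3*I*√762))) = 98601/((14641*(3*I*√762)/144)) = 98601/((14641*I*√762/48)) = 98601*(-8*I*√762/1859407) = -788808*I*√762/1859407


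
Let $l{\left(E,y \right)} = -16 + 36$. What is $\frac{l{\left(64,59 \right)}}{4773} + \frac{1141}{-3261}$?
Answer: $- \frac{1793591}{5188251} \approx -0.3457$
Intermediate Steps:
$l{\left(E,y \right)} = 20$
$\frac{l{\left(64,59 \right)}}{4773} + \frac{1141}{-3261} = \frac{20}{4773} + \frac{1141}{-3261} = 20 \cdot \frac{1}{4773} + 1141 \left(- \frac{1}{3261}\right) = \frac{20}{4773} - \frac{1141}{3261} = - \frac{1793591}{5188251}$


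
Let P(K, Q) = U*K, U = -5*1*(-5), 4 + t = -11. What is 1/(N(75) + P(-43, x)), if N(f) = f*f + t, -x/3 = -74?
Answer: 1/4535 ≈ 0.00022051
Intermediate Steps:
t = -15 (t = -4 - 11 = -15)
x = 222 (x = -3*(-74) = 222)
U = 25 (U = -5*(-5) = 25)
N(f) = -15 + f**2 (N(f) = f*f - 15 = f**2 - 15 = -15 + f**2)
P(K, Q) = 25*K
1/(N(75) + P(-43, x)) = 1/((-15 + 75**2) + 25*(-43)) = 1/((-15 + 5625) - 1075) = 1/(5610 - 1075) = 1/4535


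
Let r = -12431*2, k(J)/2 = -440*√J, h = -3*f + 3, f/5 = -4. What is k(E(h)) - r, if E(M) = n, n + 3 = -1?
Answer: 24862 - 1760*I ≈ 24862.0 - 1760.0*I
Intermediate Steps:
n = -4 (n = -3 - 1 = -4)
f = -20 (f = 5*(-4) = -20)
h = 63 (h = -3*(-20) + 3 = 60 + 3 = 63)
E(M) = -4
k(J) = -880*√J (k(J) = 2*(-440*√J) = -880*√J)
r = -24862
k(E(h)) - r = -1760*I - 1*(-24862) = -1760*I + 24862 = 24862 - 1760*I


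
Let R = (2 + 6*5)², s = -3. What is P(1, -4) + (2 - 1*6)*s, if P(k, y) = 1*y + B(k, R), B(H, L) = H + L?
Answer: 1033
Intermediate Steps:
R = 1024 (R = (2 + 30)² = 32² = 1024)
P(k, y) = 1024 + k + y (P(k, y) = 1*y + (k + 1024) = y + (1024 + k) = 1024 + k + y)
P(1, -4) + (2 - 1*6)*s = (1024 + 1 - 4) + (2 - 1*6)*(-3) = 1021 + (2 - 6)*(-3) = 1021 - 4*(-3) = 1021 + 12 = 1033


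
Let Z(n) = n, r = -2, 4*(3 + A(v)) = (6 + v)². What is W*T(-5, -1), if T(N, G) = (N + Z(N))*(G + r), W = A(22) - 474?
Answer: -8430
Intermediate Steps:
A(v) = -3 + (6 + v)²/4
W = -281 (W = (-3 + (6 + 22)²/4) - 474 = (-3 + (¼)*28²) - 474 = (-3 + (¼)*784) - 474 = (-3 + 196) - 474 = 193 - 474 = -281)
T(N, G) = 2*N*(-2 + G) (T(N, G) = (N + N)*(G - 2) = (2*N)*(-2 + G) = 2*N*(-2 + G))
W*T(-5, -1) = -562*(-5)*(-2 - 1) = -562*(-5)*(-3) = -281*30 = -8430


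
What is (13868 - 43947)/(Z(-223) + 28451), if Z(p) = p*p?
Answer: -30079/78180 ≈ -0.38474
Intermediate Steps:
Z(p) = p²
(13868 - 43947)/(Z(-223) + 28451) = (13868 - 43947)/((-223)² + 28451) = -30079/(49729 + 28451) = -30079/78180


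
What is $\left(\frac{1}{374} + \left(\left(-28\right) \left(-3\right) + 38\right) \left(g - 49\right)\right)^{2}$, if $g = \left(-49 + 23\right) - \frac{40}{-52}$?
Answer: $\frac{1938729577434049}{23639044} \approx 8.2014 \cdot 10^{7}$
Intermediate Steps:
$g = - \frac{328}{13}$ ($g = -26 - - \frac{10}{13} = -26 + \frac{10}{13} = - \frac{328}{13} \approx -25.231$)
$\left(\frac{1}{374} + \left(\left(-28\right) \left(-3\right) + 38\right) \left(g - 49\right)\right)^{2} = \left(\frac{1}{374} + \left(\left(-28\right) \left(-3\right) + 38\right) \left(- \frac{328}{13} - 49\right)\right)^{2} = \left(\frac{1}{374} + \left(84 + 38\right) \left(- \frac{965}{13}\right)\right)^{2} = \left(\frac{1}{374} + 122 \left(- \frac{965}{13}\right)\right)^{2} = \left(\frac{1}{374} - \frac{117730}{13}\right)^{2} = \left(- \frac{44031007}{4862}\right)^{2} = \frac{1938729577434049}{23639044}$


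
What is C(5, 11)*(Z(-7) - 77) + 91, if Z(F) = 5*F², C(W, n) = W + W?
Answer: 1771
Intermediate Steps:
C(W, n) = 2*W
C(5, 11)*(Z(-7) - 77) + 91 = (2*5)*(5*(-7)² - 77) + 91 = 10*(5*49 - 77) + 91 = 10*(245 - 77) + 91 = 10*168 + 91 = 1680 + 91 = 1771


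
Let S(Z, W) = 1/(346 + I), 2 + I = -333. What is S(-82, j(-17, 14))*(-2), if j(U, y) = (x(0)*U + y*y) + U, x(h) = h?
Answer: -2/11 ≈ -0.18182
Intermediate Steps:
I = -335 (I = -2 - 333 = -335)
j(U, y) = U + y² (j(U, y) = (0*U + y*y) + U = (0 + y²) + U = y² + U = U + y²)
S(Z, W) = 1/11 (S(Z, W) = 1/(346 - 335) = 1/11)
S(-82, j(-17, 14))*(-2) = (1/11)*(-2) = -2/11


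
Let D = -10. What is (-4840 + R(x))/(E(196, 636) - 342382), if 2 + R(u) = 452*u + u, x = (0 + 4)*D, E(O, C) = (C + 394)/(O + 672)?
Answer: 3321836/49531091 ≈ 0.067066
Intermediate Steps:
E(O, C) = (394 + C)/(672 + O)
x = -40 (x = (0 + 4)*(-10) = 4*(-10) = -40)
R(u) = -2 + 453*u (R(u) = -2 + (452*u + u) = -2 + 453*u)
(-4840 + R(x))/(E(196, 636) - 342382) = (-4840 + (-2 + 453*(-40)))/((394 + 636)/(672 + 196) - 342382) = (-4840 + (-2 - 18120))/(1030/868 - 342382) = (-4840 - 18122)/((1/868)*1030 - 342382) = -22962/(515/434 - 342382) = -22962/(-148593273/434) = -22962*(-434/148593273) = 3321836/49531091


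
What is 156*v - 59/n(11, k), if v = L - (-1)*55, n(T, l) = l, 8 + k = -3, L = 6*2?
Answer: 115031/11 ≈ 10457.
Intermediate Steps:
L = 12
k = -11 (k = -8 - 3 = -11)
v = 67 (v = 12 - (-1)*55 = 12 - 1*(-55) = 12 + 55 = 67)
156*v - 59/n(11, k) = 156*67 - 59/(-11) = 10452 - 59*(-1/11) = 10452 + 59/11 = 115031/11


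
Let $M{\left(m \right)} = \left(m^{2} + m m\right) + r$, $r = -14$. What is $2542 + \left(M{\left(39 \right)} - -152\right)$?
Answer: $5722$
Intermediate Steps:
$M{\left(m \right)} = -14 + 2 m^{2}$ ($M{\left(m \right)} = \left(m^{2} + m m\right) - 14 = \left(m^{2} + m^{2}\right) - 14 = 2 m^{2} - 14 = -14 + 2 m^{2}$)
$2542 + \left(M{\left(39 \right)} - -152\right) = 2542 - \left(-138 - 3042\right) = 2542 + \left(\left(-14 + 2 \cdot 1521\right) + 152\right) = 2542 + \left(\left(-14 + 3042\right) + 152\right) = 2542 + \left(3028 + 152\right) = 2542 + 3180 = 5722$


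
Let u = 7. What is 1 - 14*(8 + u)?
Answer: -209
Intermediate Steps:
1 - 14*(8 + u) = 1 - 14*(8 + 7) = 1 - 14*15 = 1 - 210 = -209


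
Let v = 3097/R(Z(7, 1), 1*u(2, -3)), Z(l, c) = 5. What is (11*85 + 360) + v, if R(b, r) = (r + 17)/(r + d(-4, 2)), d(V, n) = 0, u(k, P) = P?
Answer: 8839/14 ≈ 631.36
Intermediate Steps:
R(b, r) = (17 + r)/r (R(b, r) = (r + 17)/(r + 0) = (17 + r)/r)
v = -9291/14 (v = 3097/(((17 + 1*(-3))/((1*(-3))))) = 3097/(((17 - 3)/(-3))) = 3097/((-⅓*14)) = 3097/(-14/3) = 3097*(-3/14) = -9291/14 ≈ -663.64)
(11*85 + 360) + v = (11*85 + 360) - 9291/14 = (935 + 360) - 9291/14 = 1295 - 9291/14 = 8839/14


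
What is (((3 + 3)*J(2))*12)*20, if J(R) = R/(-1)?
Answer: -2880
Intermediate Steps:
J(R) = -R (J(R) = R*(-1) = -R)
(((3 + 3)*J(2))*12)*20 = (((3 + 3)*(-1*2))*12)*20 = ((6*(-2))*12)*20 = -12*12*20 = -144*20 = -2880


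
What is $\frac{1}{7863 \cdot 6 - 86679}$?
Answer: $- \frac{1}{39501} \approx -2.5316 \cdot 10^{-5}$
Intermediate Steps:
$\frac{1}{7863 \cdot 6 - 86679} = \frac{1}{47178 - 86679} = \frac{1}{-39501} = - \frac{1}{39501}$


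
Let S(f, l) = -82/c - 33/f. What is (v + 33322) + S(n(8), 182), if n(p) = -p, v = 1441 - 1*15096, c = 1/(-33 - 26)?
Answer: 196073/8 ≈ 24509.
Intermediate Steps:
c = -1/59 (c = 1/(-59) = -1/59 ≈ -0.016949)
v = -13655 (v = 1441 - 15096 = -13655)
S(f, l) = 4838 - 33/f (S(f, l) = -82/(-1/59) - 33/f = -82*(-59) - 33/f = 4838 - 33/f)
(v + 33322) + S(n(8), 182) = (-13655 + 33322) + (4838 - 33/((-1*8))) = 19667 + (4838 - 33/(-8)) = 19667 + (4838 - 33*(-⅛)) = 19667 + (4838 + 33/8) = 19667 + 38737/8 = 196073/8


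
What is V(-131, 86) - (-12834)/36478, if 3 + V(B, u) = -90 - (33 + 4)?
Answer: -102811/793 ≈ -129.65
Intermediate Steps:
V(B, u) = -130 (V(B, u) = -3 + (-90 - (33 + 4)) = -3 + (-90 - 1*37) = -3 + (-90 - 37) = -3 - 127 = -130)
V(-131, 86) - (-12834)/36478 = -130 - (-12834)/36478 = -130 - 1*(-279/793) = -130 + 279/793 = -102811/793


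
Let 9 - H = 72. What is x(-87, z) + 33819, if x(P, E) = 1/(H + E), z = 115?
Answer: 1758589/52 ≈ 33819.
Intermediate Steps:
H = -63 (H = 9 - 1*72 = 9 - 72 = -63)
x(P, E) = 1/(-63 + E)
x(-87, z) + 33819 = 1/(-63 + 115) + 33819 = 1/52 + 33819 = 1758589/52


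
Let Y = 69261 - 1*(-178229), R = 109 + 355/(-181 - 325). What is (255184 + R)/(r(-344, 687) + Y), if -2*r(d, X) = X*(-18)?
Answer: 129177903/128358538 ≈ 1.0064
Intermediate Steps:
r(d, X) = 9*X (r(d, X) = -X*(-18)/2 = -(-9)*X = 9*X)
R = 54799/506 (R = 109 + 355/(-506) = 109 - 1/506*355 = 109 - 355/506 = 54799/506 ≈ 108.30)
Y = 247490 (Y = 69261 + 178229 = 247490)
(255184 + R)/(r(-344, 687) + Y) = (255184 + 54799/506)/(9*687 + 247490) = 129177903/(506*(6183 + 247490)) = (129177903/506)/253673 = (129177903/506)*(1/253673) = 129177903/128358538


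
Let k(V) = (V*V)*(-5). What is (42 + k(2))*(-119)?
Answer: -2618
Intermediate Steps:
k(V) = -5*V² (k(V) = V²*(-5) = -5*V²)
(42 + k(2))*(-119) = (42 - 5*2²)*(-119) = (42 - 5*4)*(-119) = (42 - 20)*(-119) = 22*(-119) = -2618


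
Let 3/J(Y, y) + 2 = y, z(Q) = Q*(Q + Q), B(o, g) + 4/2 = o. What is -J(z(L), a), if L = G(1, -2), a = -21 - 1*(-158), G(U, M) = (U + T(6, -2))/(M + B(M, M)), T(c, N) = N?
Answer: -1/45 ≈ -0.022222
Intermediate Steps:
B(o, g) = -2 + o
G(U, M) = (-2 + U)/(-2 + 2*M) (G(U, M) = (U - 2)/(M + (-2 + M)) = (-2 + U)/(-2 + 2*M))
a = 137 (a = -21 + 158 = 137)
L = ⅙ (L = (-2 + 1)/(2*(-1 - 2)) = (½)*(-1)/(-3) = (½)*(-⅓)*(-1) = ⅙ ≈ 0.16667)
z(Q) = 2*Q² (z(Q) = Q*(2*Q) = 2*Q²)
J(Y, y) = 3/(-2 + y)
-J(z(L), a) = -3/(-2 + 137) = -3/135 = -1*1/45 = -1/45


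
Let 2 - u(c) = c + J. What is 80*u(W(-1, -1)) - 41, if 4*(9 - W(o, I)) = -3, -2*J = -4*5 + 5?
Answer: -1261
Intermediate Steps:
J = 15/2 (J = -(-4*5 + 5)/2 = -(-20 + 5)/2 = -½*(-15) = 15/2 ≈ 7.5000)
W(o, I) = 39/4 (W(o, I) = 9 - ¼*(-3) = 9 + ¾ = 39/4)
u(c) = -11/2 - c (u(c) = 2 - (c + 15/2) = 2 - (15/2 + c) = 2 + (-15/2 - c) = -11/2 - c)
80*u(W(-1, -1)) - 41 = 80*(-11/2 - 1*39/4) - 41 = 80*(-11/2 - 39/4) - 41 = 80*(-61/4) - 41 = -1220 - 41 = -1261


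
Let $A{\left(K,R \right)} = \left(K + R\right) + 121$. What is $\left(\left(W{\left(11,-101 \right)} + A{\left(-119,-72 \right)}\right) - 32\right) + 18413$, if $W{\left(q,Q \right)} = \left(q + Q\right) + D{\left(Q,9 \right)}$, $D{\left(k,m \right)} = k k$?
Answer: $28422$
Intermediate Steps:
$D{\left(k,m \right)} = k^{2}$
$W{\left(q,Q \right)} = Q + q + Q^{2}$ ($W{\left(q,Q \right)} = \left(q + Q\right) + Q^{2} = \left(Q + q\right) + Q^{2} = Q + q + Q^{2}$)
$A{\left(K,R \right)} = 121 + K + R$
$\left(\left(W{\left(11,-101 \right)} + A{\left(-119,-72 \right)}\right) - 32\right) + 18413 = \left(\left(\left(-101 + 11 + \left(-101\right)^{2}\right) - 70\right) - 32\right) + 18413 = \left(\left(\left(-101 + 11 + 10201\right) - 70\right) - 32\right) + 18413 = \left(\left(10111 - 70\right) - 32\right) + 18413 = \left(10041 - 32\right) + 18413 = 10009 + 18413 = 28422$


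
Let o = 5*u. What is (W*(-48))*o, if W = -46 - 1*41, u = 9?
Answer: 187920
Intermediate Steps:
W = -87 (W = -46 - 41 = -87)
o = 45 (o = 5*9 = 45)
(W*(-48))*o = -87*(-48)*45 = 4176*45 = 187920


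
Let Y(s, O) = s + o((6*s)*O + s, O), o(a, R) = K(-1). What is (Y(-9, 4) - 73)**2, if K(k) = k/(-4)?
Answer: 106929/16 ≈ 6683.1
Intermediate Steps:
K(k) = -k/4 (K(k) = k*(-1/4) = -k/4)
o(a, R) = 1/4 (o(a, R) = -1/4*(-1) = 1/4)
Y(s, O) = 1/4 + s (Y(s, O) = s + 1/4 = 1/4 + s)
(Y(-9, 4) - 73)**2 = ((1/4 - 9) - 73)**2 = (-35/4 - 73)**2 = (-327/4)**2 = 106929/16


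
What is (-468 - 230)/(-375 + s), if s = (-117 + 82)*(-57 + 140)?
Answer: 349/1640 ≈ 0.21280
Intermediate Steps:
s = -2905 (s = -35*83 = -2905)
(-468 - 230)/(-375 + s) = (-468 - 230)/(-375 - 2905) = -698/(-3280) = -698*(-1/3280) = 349/1640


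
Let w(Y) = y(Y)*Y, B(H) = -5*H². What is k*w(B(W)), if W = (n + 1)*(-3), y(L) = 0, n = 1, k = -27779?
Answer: 0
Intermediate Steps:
W = -6 (W = (1 + 1)*(-3) = 2*(-3) = -6)
w(Y) = 0 (w(Y) = 0*Y = 0)
k*w(B(W)) = -27779*0 = 0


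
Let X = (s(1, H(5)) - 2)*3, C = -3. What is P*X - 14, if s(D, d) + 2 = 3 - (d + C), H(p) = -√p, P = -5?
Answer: -44 - 15*√5 ≈ -77.541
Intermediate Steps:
s(D, d) = 4 - d (s(D, d) = -2 + (3 - (d - 3)) = -2 + (3 - (-3 + d)) = -2 + (3 + (3 - d)) = -2 + (6 - d) = 4 - d)
X = 6 + 3*√5 (X = ((4 - (-1)*√5) - 2)*3 = ((4 + √5) - 2)*3 = (2 + √5)*3 = 6 + 3*√5 ≈ 12.708)
P*X - 14 = -5*(6 + 3*√5) - 14 = (-30 - 15*√5) - 14 = -44 - 15*√5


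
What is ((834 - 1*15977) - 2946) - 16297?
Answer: -34386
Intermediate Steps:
((834 - 1*15977) - 2946) - 16297 = ((834 - 15977) - 2946) - 16297 = (-15143 - 2946) - 16297 = -18089 - 16297 = -34386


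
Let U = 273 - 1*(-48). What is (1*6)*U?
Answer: 1926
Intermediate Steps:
U = 321 (U = 273 + 48 = 321)
(1*6)*U = (1*6)*321 = 6*321 = 1926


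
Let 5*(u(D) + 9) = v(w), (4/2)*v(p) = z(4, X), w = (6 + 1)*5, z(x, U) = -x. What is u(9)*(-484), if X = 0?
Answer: 22748/5 ≈ 4549.6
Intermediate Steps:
w = 35 (w = 7*5 = 35)
v(p) = -2 (v(p) = (-1*4)/2 = (½)*(-4) = -2)
u(D) = -47/5 (u(D) = -9 + (⅕)*(-2) = -9 - ⅖ = -47/5)
u(9)*(-484) = -47/5*(-484) = 22748/5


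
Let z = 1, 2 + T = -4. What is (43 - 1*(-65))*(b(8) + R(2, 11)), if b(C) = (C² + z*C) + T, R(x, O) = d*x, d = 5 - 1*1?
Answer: 7992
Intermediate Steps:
T = -6 (T = -2 - 4 = -6)
d = 4 (d = 5 - 1 = 4)
R(x, O) = 4*x
b(C) = -6 + C + C² (b(C) = (C² + 1*C) - 6 = (C² + C) - 6 = (C + C²) - 6 = -6 + C + C²)
(43 - 1*(-65))*(b(8) + R(2, 11)) = (43 - 1*(-65))*((-6 + 8 + 8²) + 4*2) = (43 + 65)*((-6 + 8 + 64) + 8) = 108*(66 + 8) = 108*74 = 7992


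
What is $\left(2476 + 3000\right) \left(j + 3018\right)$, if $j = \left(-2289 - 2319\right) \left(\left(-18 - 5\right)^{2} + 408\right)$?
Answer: $-23627176728$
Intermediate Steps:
$j = -4317696$ ($j = - 4608 \left(\left(-23\right)^{2} + 408\right) = - 4608 \left(529 + 408\right) = \left(-4608\right) 937 = -4317696$)
$\left(2476 + 3000\right) \left(j + 3018\right) = \left(2476 + 3000\right) \left(-4317696 + 3018\right) = 5476 \left(-4314678\right) = -23627176728$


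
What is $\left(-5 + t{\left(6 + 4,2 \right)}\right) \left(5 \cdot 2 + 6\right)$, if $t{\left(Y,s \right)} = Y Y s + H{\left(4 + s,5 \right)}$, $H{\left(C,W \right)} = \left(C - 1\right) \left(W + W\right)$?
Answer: $3920$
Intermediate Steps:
$H{\left(C,W \right)} = 2 W \left(-1 + C\right)$ ($H{\left(C,W \right)} = \left(-1 + C\right) 2 W = 2 W \left(-1 + C\right)$)
$t{\left(Y,s \right)} = 30 + 10 s + s Y^{2}$ ($t{\left(Y,s \right)} = Y Y s + 2 \cdot 5 \left(-1 + \left(4 + s\right)\right) = Y^{2} s + 2 \cdot 5 \left(3 + s\right) = s Y^{2} + \left(30 + 10 s\right) = 30 + 10 s + s Y^{2}$)
$\left(-5 + t{\left(6 + 4,2 \right)}\right) \left(5 \cdot 2 + 6\right) = \left(-5 + \left(30 + 10 \cdot 2 + 2 \left(6 + 4\right)^{2}\right)\right) \left(5 \cdot 2 + 6\right) = \left(-5 + \left(30 + 20 + 2 \cdot 10^{2}\right)\right) \left(10 + 6\right) = \left(-5 + \left(30 + 20 + 2 \cdot 100\right)\right) 16 = \left(-5 + \left(30 + 20 + 200\right)\right) 16 = \left(-5 + 250\right) 16 = 245 \cdot 16 = 3920$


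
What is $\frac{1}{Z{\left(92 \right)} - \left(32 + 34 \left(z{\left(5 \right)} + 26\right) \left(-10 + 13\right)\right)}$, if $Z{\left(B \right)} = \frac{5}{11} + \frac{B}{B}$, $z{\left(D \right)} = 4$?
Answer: $- \frac{11}{33996} \approx -0.00032357$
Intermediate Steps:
$Z{\left(B \right)} = \frac{16}{11}$ ($Z{\left(B \right)} = 5 \cdot \frac{1}{11} + 1 = \frac{5}{11} + 1 = \frac{16}{11}$)
$\frac{1}{Z{\left(92 \right)} - \left(32 + 34 \left(z{\left(5 \right)} + 26\right) \left(-10 + 13\right)\right)} = \frac{1}{\frac{16}{11} - \left(32 + 34 \left(4 + 26\right) \left(-10 + 13\right)\right)} = \frac{1}{\frac{16}{11} - \left(32 + 34 \cdot 30 \cdot 3\right)} = \frac{1}{\frac{16}{11} - 3092} = \frac{1}{- \frac{33996}{11}} = - \frac{11}{33996}$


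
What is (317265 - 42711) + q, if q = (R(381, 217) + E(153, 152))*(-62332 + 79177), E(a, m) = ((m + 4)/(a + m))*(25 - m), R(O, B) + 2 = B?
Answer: 170923341/61 ≈ 2.8020e+6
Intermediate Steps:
R(O, B) = -2 + B
E(a, m) = (4 + m)*(25 - m)/(a + m) (E(a, m) = ((4 + m)/(a + m))*(25 - m) = (4 + m)*(25 - m)/(a + m))
q = 154175547/61 (q = ((-2 + 217) + (100 - 1*152² + 21*152)/(153 + 152))*(-62332 + 79177) = (215 + (100 - 1*23104 + 3192)/305)*16845 = (215 + (100 - 23104 + 3192)/305)*16845 = (215 + (1/305)*(-19812))*16845 = (215 - 19812/305)*16845 = (45763/305)*16845 = 154175547/61 ≈ 2.5275e+6)
(317265 - 42711) + q = (317265 - 42711) + 154175547/61 = 274554 + 154175547/61 = 170923341/61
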